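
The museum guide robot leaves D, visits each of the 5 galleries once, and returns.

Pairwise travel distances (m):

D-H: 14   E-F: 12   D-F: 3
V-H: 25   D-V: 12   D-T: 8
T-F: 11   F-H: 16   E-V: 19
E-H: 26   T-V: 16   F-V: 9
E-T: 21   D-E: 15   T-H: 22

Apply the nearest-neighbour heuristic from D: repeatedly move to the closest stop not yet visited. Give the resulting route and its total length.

D → [F:3 / T:8 / V:12 / H:14 / E:15] → F (3)
F → [V:9 / T:11 / E:12 / H:16] → V (9)
V → [T:16 / E:19 / H:25] → T (16)
T → [E:21 / H:22] → E (21)
E → [H:26] → H (26)
Return H→D: 14.
Total = 3 + 9 + 16 + 21 + 26 + 14 = 89.

Nearest-neighbour total = 89 m; route D → F → V → T → E → H → D.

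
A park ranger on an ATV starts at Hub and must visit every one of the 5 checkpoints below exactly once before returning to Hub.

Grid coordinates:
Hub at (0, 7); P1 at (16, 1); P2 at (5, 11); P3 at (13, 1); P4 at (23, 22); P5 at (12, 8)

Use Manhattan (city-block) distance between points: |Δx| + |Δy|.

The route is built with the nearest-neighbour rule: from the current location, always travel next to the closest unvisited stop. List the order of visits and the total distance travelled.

At Hub the remaining stops are P2 9, P5 13, P3 19, P1 22, P4 38; go to P2.
At P2 the remaining stops are P5 10, P3 18, P1 21, P4 29; go to P5.
At P5 the remaining stops are P3 8, P1 11, P4 25; go to P3.
At P3 the remaining stops are P1 3, P4 31; go to P1.
At P1 the remaining stops are P4 28; go to P4.
Return P4→Hub: 38.
Total = 9 + 10 + 8 + 3 + 28 + 38 = 96.

Nearest-neighbour total = 96; route Hub → P2 → P5 → P3 → P1 → P4 → Hub.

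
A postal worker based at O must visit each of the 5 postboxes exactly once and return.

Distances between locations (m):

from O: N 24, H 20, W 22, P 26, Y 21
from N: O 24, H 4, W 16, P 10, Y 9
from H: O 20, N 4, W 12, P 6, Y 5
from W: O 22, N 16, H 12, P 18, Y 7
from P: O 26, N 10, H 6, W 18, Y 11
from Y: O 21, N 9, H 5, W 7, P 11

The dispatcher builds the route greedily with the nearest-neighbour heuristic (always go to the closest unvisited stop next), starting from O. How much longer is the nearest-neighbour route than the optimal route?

Excess over optimum: 10 m.

O: H=20, Y=21, W=22, N=24, P=26 ⇒ H
H: N=4, Y=5, P=6, W=12 ⇒ N
N: Y=9, P=10, W=16 ⇒ Y
Y: W=7, P=11 ⇒ W
W: P=18 ⇒ P
NN route O → H → N → Y → W → P → O costs 84.
Optimal: O → N → H → P → Y → W → O costs 74 (by enumerating all 60 distinct tours).
Excess = 84 − 74 = 10.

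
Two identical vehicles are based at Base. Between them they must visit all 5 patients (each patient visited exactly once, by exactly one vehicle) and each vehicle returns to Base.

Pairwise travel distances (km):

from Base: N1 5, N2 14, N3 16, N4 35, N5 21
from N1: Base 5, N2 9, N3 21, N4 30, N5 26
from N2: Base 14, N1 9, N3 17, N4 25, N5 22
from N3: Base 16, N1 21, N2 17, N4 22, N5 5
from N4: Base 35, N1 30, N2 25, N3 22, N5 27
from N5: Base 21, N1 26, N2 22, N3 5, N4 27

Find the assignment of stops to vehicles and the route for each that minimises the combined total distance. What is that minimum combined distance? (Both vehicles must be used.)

97 km — the smallest possible combined total.

Try each way of splitting the stops between the two vehicles (each non-empty) and, for each split, find the best tour for each vehicle:
  {N1} + {N2, N3, N4, N5}: 10 + 87 = 97
  {N2} + {N1, N3, N4, N5}: 28 + 83 = 111
  {N1, N2} + {N3, N4, N5}: 28 + 83 = 111
  {N3} + {N1, N2, N4, N5}: 32 + 87 = 119
  {N1, N3} + {N2, N4, N5}: 42 + 87 = 129
  {N2, N3} + {N1, N4, N5}: 47 + 83 = 130
  … (15 splits in total)
Best: vehicle 1 Base → N1 → Base = 10; vehicle 2 Base → N2 → N4 → N3 → N5 → Base = 87; combined 97.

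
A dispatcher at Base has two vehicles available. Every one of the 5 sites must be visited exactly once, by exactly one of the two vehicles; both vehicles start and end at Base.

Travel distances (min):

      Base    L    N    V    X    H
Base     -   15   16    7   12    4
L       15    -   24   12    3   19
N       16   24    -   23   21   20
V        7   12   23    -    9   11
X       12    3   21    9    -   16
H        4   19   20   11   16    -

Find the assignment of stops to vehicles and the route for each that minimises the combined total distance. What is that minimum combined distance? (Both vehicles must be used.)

Minimum combined distance: 67 min.

Try each way of splitting the stops between the two vehicles (each non-empty) and, for each split, find the best tour for each vehicle:
  {L} + {N, V, X, H}: 30 + 61 = 91
  {N} + {L, V, X, H}: 32 + 42 = 74
  {L, N} + {V, X, H}: 55 + 36 = 91
  {V} + {L, N, X, H}: 14 + 63 = 77
  {L, V} + {N, X, H}: 34 + 57 = 91
  {N, V} + {L, X, H}: 46 + 38 = 84
  … (15 splits in total)
  {L, N, V, X} + {H}: 59 + 8 = 67  ← best
Best: vehicle 1 Base → N → L → X → V → Base = 59; vehicle 2 Base → H → Base = 8; combined 67.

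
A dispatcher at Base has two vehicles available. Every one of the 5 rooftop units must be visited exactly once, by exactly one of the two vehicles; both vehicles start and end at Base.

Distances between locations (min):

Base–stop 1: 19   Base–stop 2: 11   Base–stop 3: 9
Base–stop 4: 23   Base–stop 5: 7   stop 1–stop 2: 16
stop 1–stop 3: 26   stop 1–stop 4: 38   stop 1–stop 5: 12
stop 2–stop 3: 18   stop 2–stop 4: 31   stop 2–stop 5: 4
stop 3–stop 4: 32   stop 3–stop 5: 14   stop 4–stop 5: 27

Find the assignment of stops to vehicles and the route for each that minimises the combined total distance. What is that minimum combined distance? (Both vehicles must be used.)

Try each way of splitting the stops between the two vehicles (each non-empty) and, for each split, find the best tour for each vehicle:
  {stop 1} + {stop 2, stop 3, stop 4, stop 5}: 38 + 81 = 119
  {stop 2} + {stop 1, stop 3, stop 4, stop 5}: 22 + 96 = 118
  {stop 1, stop 2} + {stop 3, stop 4, stop 5}: 46 + 73 = 119
  {stop 3} + {stop 1, stop 2, stop 4, stop 5}: 18 + 88 = 106
  {stop 1, stop 3} + {stop 2, stop 4, stop 5}: 54 + 65 = 119
  {stop 2, stop 3} + {stop 1, stop 4, stop 5}: 38 + 80 = 118
  … (15 splits in total)
Best: vehicle 1 Base → stop 3 → Base = 18; vehicle 2 Base → stop 2 → stop 5 → stop 1 → stop 4 → Base = 88; combined 106.

106 min — the smallest possible combined total.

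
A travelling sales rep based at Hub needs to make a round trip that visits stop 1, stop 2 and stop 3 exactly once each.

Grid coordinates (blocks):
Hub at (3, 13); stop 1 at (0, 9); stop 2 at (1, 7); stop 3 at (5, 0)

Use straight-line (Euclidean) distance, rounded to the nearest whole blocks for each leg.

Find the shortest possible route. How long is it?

Minimum total distance: 28 blocks.

With 3 stops there are 3!/2 = 3 distinct round trips (a route and its reverse cost the same).
Hub-stop 1-stop 2-stop 3-Hub: 5+2+8+13 = 28
Hub-stop 1-stop 3-stop 2-Hub: 5+10+8+6 = 29
Hub-stop 2-stop 1-stop 3-Hub: 6+2+10+13 = 31
The minimum is 28.
One optimal route: Hub → stop 1 → stop 2 → stop 3 → Hub (or its reverse).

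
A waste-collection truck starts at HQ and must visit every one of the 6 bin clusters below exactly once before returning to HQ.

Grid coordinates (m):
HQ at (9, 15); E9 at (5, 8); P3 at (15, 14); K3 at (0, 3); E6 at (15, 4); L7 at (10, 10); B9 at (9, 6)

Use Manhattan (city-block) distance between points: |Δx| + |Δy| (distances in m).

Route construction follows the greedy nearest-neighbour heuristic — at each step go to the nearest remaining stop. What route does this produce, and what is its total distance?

Total distance 60 m via the nearest-neighbour route HQ → L7 → B9 → E9 → K3 → E6 → P3 → HQ.

At HQ the remaining stops are L7 6, P3 7, B9 9, E9 11, E6 17, K3 21; go to L7.
At L7 the remaining stops are B9 5, E9 7, P3 9, E6 11, K3 17; go to B9.
At B9 the remaining stops are E9 6, E6 8, K3 12, P3 14; go to E9.
At E9 the remaining stops are K3 10, E6 14, P3 16; go to K3.
At K3 the remaining stops are E6 16, P3 26; go to E6.
At E6 the remaining stops are P3 10; go to P3.
Return P3→HQ: 7.
Total = 6 + 5 + 6 + 10 + 16 + 10 + 7 = 60.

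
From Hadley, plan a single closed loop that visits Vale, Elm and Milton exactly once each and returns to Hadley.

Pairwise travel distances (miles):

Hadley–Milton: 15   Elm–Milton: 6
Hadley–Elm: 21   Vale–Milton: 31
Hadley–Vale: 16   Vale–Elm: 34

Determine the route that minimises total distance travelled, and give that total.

Shortest round trip = 71 miles.

Hadley → Vale → Elm → Milton → Hadley: 16+34+6+15 = 71
Hadley → Vale → Milton → Elm → Hadley: 16+31+6+21 = 74
Hadley → Elm → Vale → Milton → Hadley: 21+34+31+15 = 101
The minimum is 71.
One optimal route: Hadley → Vale → Elm → Milton → Hadley (or its reverse).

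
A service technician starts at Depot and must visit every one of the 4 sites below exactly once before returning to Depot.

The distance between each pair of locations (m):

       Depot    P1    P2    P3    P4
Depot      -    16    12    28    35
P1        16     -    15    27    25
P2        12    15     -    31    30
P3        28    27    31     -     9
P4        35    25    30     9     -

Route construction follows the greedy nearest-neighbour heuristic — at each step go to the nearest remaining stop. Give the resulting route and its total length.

From Depot: distances to unvisited — P2=12, P1=16, P3=28, P4=35. Nearest is P2 (12).
From P2: distances to unvisited — P1=15, P4=30, P3=31. Nearest is P1 (15).
From P1: distances to unvisited — P4=25, P3=27. Nearest is P4 (25).
From P4: distances to unvisited — P3=9. Nearest is P3 (9).
Return P3→Depot: 28.
Total = 12 + 15 + 25 + 9 + 28 = 89.

89 m along Depot → P2 → P1 → P4 → P3 → Depot.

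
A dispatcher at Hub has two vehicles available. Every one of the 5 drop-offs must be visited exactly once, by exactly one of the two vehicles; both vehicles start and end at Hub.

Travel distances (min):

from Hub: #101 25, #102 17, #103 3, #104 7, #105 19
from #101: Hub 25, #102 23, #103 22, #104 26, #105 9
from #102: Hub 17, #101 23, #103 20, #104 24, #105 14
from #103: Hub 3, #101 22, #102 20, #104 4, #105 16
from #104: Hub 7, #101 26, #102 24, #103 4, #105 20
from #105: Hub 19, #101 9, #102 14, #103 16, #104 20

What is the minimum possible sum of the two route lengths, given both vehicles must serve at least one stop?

There are 2^4 − 1 = 15 ways to divide the 5 stops into two non-empty groups. For each, the best each vehicle can do is its own shortest tour through its group:
  {#101} + {#102, #103, #104, #105}: 50 + 58 = 108
  {#102} + {#101, #103, #104, #105}: 34 + 61 = 95
  {#101, #102} + {#103, #104, #105}: 65 + 46 = 111
  {#103} + {#101, #102, #104, #105}: 6 + 73 = 79
  {#101, #103} + {#102, #104, #105}: 50 + 58 = 108
  {#102, #103} + {#101, #104, #105}: 40 + 61 = 101
  … (15 splits in total)
Best: vehicle 1 Hub → #103 → Hub = 6; vehicle 2 Hub → #102 → #105 → #101 → #104 → Hub = 73; combined 79.

79 min — the smallest possible combined total.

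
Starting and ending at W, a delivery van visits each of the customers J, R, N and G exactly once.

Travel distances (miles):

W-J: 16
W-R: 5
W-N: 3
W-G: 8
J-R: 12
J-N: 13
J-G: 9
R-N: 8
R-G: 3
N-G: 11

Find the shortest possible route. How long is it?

W - J - R - N - G - W: 16+12+8+11+8 = 55
W - J - R - G - N - W: 16+12+3+11+3 = 45
W - J - N - R - G - W: 16+13+8+3+8 = 48
W - J - N - G - R - W: 16+13+11+3+5 = 48
W - J - G - R - N - W: 16+9+3+8+3 = 39
W - J - G - N - R - W: 16+9+11+8+5 = 49
W - R - J - N - G - W: 5+12+13+11+8 = 49
W - R - J - G - N - W: 5+12+9+11+3 = 40
W - R - N - J - G - W: 5+8+13+9+8 = 43
W - R - G - J - N - W: 5+3+9+13+3 = 33
W - N - J - R - G - W: 3+13+12+3+8 = 39
W - N - R - J - G - W: 3+8+12+9+8 = 40
The minimum is 33.
One optimal route: W → R → G → J → N → W (or its reverse).

Shortest round trip = 33 miles.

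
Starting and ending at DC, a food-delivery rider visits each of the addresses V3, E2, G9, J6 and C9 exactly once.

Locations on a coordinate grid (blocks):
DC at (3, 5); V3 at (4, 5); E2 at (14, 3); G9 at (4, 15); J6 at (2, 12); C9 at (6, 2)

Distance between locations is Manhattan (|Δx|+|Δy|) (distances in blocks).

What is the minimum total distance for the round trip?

50 blocks — the shortest possible round trip.

With 5 stops there are 5!/2 = 60 distinct round trips (a route and its reverse cost the same).
DC→V3→E2→G9→J6→C9→DC: 1+12+22+5+14+6 = 60
DC→V3→E2→G9→C9→J6→DC: 1+12+22+15+14+8 = 72
DC→V3→E2→J6→G9→C9→DC: 1+12+21+5+15+6 = 60
DC→V3→E2→J6→C9→G9→DC: 1+12+21+14+15+11 = 74
DC→V3→E2→C9→G9→J6→DC: 1+12+9+15+5+8 = 50
DC→V3→E2→C9→J6→G9→DC: 1+12+9+14+5+11 = 52
DC→V3→G9→E2→J6→C9→DC: 1+10+22+21+14+6 = 74
DC→V3→G9→E2→C9→J6→DC: 1+10+22+9+14+8 = 64
DC→V3→G9→J6→E2→C9→DC: 1+10+5+21+9+6 = 52
DC→V3→G9→J6→C9→E2→DC: 1+10+5+14+9+13 = 52
DC→V3→G9→C9→E2→J6→DC: 1+10+15+9+21+8 = 64
DC→V3→G9→C9→J6→E2→DC: 1+10+15+14+21+13 = 74
DC→V3→J6→E2→G9→C9→DC: 1+9+21+22+15+6 = 74
DC→V3→J6→E2→C9→G9→DC: 1+9+21+9+15+11 = 66
… (46 more)
The minimum is 50.
One optimal route: DC → V3 → E2 → C9 → G9 → J6 → DC (or its reverse).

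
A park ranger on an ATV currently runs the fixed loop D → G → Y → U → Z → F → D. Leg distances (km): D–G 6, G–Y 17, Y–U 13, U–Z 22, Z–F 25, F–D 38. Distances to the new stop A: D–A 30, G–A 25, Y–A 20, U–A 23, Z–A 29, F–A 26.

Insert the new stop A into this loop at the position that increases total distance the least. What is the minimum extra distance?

+18 km — insert A between F and D.

Insertion cost between consecutive stops i–j is d(i,A) + d(A,j) − d(i,j):
  between D and G: 30 + 25 − 6 = 49
  between G and Y: 25 + 20 − 17 = 28
  between Y and U: 20 + 23 − 13 = 30
  between U and Z: 23 + 29 − 22 = 30
  between Z and F: 29 + 26 − 25 = 30
  between F and D: 26 + 30 − 38 = 18
Cheapest insertion is between F and D, adding 18.
New total = 121 + 18 = 139.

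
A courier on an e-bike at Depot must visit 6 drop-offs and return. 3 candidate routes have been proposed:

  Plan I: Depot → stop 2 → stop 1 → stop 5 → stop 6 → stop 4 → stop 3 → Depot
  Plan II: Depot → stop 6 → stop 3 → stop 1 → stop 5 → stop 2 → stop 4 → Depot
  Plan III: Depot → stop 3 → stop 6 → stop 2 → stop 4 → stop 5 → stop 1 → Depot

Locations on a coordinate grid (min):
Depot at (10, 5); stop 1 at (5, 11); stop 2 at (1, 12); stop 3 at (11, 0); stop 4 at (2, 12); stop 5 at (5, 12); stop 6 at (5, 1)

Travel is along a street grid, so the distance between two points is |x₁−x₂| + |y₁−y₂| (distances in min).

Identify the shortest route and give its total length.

Shortest is Plan III, total 44 min.

Plan I: 16 + 5 + 1 + 11 + 14 + 21 + 6 = 74
Plan II: 9 + 7 + 17 + 1 + 4 + 1 + 15 = 54
Plan III: 6 + 7 + 15 + 1 + 3 + 1 + 11 = 44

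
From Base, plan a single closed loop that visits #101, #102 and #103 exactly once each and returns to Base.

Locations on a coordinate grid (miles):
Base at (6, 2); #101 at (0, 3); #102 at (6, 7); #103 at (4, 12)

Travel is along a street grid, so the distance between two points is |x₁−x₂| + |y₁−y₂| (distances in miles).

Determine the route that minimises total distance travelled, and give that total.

Minimum total distance: 32 miles.

Base - #101 - #102 - #103 - Base: 7+10+7+12 = 36
Base - #101 - #103 - #102 - Base: 7+13+7+5 = 32
Base - #102 - #101 - #103 - Base: 5+10+13+12 = 40
The minimum is 32.
One optimal route: Base → #101 → #103 → #102 → Base (or its reverse).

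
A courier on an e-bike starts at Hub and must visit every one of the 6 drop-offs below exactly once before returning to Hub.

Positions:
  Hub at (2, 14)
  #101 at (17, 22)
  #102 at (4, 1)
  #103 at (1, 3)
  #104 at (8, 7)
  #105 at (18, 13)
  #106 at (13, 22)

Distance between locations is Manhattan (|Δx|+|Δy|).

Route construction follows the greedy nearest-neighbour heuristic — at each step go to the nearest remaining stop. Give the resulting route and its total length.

76 along Hub → #103 → #102 → #104 → #105 → #101 → #106 → Hub.

At Hub the remaining stops are #103 12, #104 13, #102 15, #105 17, #106 19, #101 23; go to #103.
At #103 the remaining stops are #102 5, #104 11, #105 27, #106 31, #101 35; go to #102.
At #102 the remaining stops are #104 10, #105 26, #106 30, #101 34; go to #104.
At #104 the remaining stops are #105 16, #106 20, #101 24; go to #105.
At #105 the remaining stops are #101 10, #106 14; go to #101.
At #101 the remaining stops are #106 4; go to #106.
Return #106→Hub: 19.
Total = 12 + 5 + 10 + 16 + 10 + 4 + 19 = 76.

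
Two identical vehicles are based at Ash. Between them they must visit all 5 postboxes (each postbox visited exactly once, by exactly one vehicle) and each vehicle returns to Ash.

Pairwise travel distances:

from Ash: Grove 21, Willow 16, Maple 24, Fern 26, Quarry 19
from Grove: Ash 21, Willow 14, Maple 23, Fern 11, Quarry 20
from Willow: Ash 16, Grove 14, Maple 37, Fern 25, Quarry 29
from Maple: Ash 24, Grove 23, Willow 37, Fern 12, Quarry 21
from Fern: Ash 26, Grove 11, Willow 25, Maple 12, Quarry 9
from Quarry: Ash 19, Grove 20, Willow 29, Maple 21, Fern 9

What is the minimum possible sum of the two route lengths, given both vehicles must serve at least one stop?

Minimum combined distance: 115.

There are 2^4 − 1 = 15 ways to divide the 5 stops into two non-empty groups. For each, the best each vehicle can do is its own shortest tour through its group:
  {Grove} + {Willow, Maple, Fern, Quarry}: 42 + 90 = 132
  {Willow} + {Grove, Maple, Fern, Quarry}: 32 + 84 = 116
  {Grove, Willow} + {Maple, Fern, Quarry}: 51 + 64 = 115
  {Maple} + {Grove, Willow, Fern, Quarry}: 48 + 69 = 117
  {Grove, Maple} + {Willow, Fern, Quarry}: 68 + 69 = 137
  {Willow, Maple} + {Grove, Fern, Quarry}: 77 + 60 = 137
  … (15 splits in total)
Best: vehicle 1 Ash → Grove → Willow → Ash = 51; vehicle 2 Ash → Maple → Fern → Quarry → Ash = 64; combined 115.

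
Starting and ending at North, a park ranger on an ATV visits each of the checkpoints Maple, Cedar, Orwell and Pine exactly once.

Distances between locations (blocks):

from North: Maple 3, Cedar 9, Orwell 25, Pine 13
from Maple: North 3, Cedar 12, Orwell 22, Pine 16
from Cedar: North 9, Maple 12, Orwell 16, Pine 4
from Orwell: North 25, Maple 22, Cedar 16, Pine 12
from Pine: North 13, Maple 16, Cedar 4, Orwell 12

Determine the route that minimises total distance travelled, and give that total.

50 blocks — the shortest possible round trip.

North → Maple → Cedar → Orwell → Pine → North: 3+12+16+12+13 = 56
North → Maple → Cedar → Pine → Orwell → North: 3+12+4+12+25 = 56
North → Maple → Orwell → Cedar → Pine → North: 3+22+16+4+13 = 58
North → Maple → Orwell → Pine → Cedar → North: 3+22+12+4+9 = 50
North → Maple → Pine → Cedar → Orwell → North: 3+16+4+16+25 = 64
North → Maple → Pine → Orwell → Cedar → North: 3+16+12+16+9 = 56
North → Cedar → Maple → Orwell → Pine → North: 9+12+22+12+13 = 68
North → Cedar → Maple → Pine → Orwell → North: 9+12+16+12+25 = 74
North → Cedar → Orwell → Maple → Pine → North: 9+16+22+16+13 = 76
North → Cedar → Pine → Maple → Orwell → North: 9+4+16+22+25 = 76
North → Orwell → Maple → Cedar → Pine → North: 25+22+12+4+13 = 76
North → Orwell → Cedar → Maple → Pine → North: 25+16+12+16+13 = 82
The minimum is 50.
One optimal route: North → Maple → Orwell → Pine → Cedar → North (or its reverse).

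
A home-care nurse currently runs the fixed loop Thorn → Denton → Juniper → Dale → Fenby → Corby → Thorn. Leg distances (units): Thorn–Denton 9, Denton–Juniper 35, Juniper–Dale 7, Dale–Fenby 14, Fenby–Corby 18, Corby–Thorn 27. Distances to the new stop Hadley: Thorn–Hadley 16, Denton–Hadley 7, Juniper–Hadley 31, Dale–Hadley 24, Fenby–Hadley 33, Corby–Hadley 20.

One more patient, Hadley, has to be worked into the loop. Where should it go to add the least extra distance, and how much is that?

Insertion cost between consecutive stops i–j is d(i,Hadley) + d(Hadley,j) − d(i,j):
  between Thorn and Denton: 16 + 7 − 9 = 14
  between Denton and Juniper: 7 + 31 − 35 = 3
  between Juniper and Dale: 31 + 24 − 7 = 48
  between Dale and Fenby: 24 + 33 − 14 = 43
  between Fenby and Corby: 33 + 20 − 18 = 35
  between Corby and Thorn: 20 + 16 − 27 = 9
Cheapest insertion is between Denton and Juniper, adding 3.
New total = 110 + 3 = 113.

Adding 3 by placing Hadley on the Denton–Juniper leg.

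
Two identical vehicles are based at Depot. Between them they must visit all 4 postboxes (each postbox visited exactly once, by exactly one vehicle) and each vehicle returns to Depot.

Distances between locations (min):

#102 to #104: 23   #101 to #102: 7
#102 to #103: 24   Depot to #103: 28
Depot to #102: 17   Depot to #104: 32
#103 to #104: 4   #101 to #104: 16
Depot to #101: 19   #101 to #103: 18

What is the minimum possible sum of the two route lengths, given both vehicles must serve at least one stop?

101 min — the smallest possible combined total.

Check every non-empty split of the stops between the two vehicles; for each half take its own optimal tour:
  {#101} + {#102, #103, #104}: 38 + 72 = 110
  {#102} + {#101, #103, #104}: 34 + 67 = 101
  {#101, #102} + {#103, #104}: 43 + 64 = 107
  {#103} + {#101, #102, #104}: 56 + 72 = 128
  {#101, #103} + {#102, #104}: 65 + 72 = 137
  {#102, #103} + {#101, #104}: 69 + 67 = 136
  … (7 splits in total)
Best: vehicle 1 Depot → #102 → Depot = 34; vehicle 2 Depot → #101 → #104 → #103 → Depot = 67; combined 101.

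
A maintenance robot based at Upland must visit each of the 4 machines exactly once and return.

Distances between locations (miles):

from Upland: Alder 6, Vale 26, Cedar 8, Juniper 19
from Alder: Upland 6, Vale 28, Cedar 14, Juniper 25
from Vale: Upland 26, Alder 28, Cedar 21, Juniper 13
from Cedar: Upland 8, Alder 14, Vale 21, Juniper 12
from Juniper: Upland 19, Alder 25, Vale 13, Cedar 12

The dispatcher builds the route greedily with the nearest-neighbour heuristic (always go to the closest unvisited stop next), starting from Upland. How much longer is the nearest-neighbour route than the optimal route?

Upland: Alder=6, Cedar=8, Juniper=19, Vale=26 ⇒ Alder
Alder: Cedar=14, Juniper=25, Vale=28 ⇒ Cedar
Cedar: Juniper=12, Vale=21 ⇒ Juniper
Juniper: Vale=13 ⇒ Vale
NN route Upland → Alder → Cedar → Juniper → Vale → Upland costs 71.
Optimal: Upland → Alder → Vale → Juniper → Cedar → Upland costs 67 (by enumerating all 12 distinct tours).
Excess = 71 − 67 = 4.

4 miles longer than the optimal tour.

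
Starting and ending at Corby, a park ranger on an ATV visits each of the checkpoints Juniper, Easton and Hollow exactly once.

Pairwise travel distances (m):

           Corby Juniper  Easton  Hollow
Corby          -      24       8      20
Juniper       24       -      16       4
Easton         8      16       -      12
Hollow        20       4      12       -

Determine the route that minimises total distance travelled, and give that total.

48 m — the shortest possible round trip.

There are 3 distinct closed tours to check (reversals are equivalent).
Corby - Juniper - Easton - Hollow - Corby: 24+16+12+20 = 72
Corby - Juniper - Hollow - Easton - Corby: 24+4+12+8 = 48
Corby - Easton - Juniper - Hollow - Corby: 8+16+4+20 = 48
The minimum is 48.
One optimal route: Corby → Juniper → Hollow → Easton → Corby (or its reverse).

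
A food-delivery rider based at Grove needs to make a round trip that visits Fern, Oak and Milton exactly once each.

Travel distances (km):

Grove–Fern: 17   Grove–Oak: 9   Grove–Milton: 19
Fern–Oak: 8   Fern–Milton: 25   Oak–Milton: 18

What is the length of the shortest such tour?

Shortest round trip = 61 km.

There are 3 distinct closed tours to check (reversals are equivalent).
Grove-Fern-Oak-Milton-Grove: 17+8+18+19 = 62
Grove-Fern-Milton-Oak-Grove: 17+25+18+9 = 69
Grove-Oak-Fern-Milton-Grove: 9+8+25+19 = 61
The minimum is 61.
One optimal route: Grove → Oak → Fern → Milton → Grove (or its reverse).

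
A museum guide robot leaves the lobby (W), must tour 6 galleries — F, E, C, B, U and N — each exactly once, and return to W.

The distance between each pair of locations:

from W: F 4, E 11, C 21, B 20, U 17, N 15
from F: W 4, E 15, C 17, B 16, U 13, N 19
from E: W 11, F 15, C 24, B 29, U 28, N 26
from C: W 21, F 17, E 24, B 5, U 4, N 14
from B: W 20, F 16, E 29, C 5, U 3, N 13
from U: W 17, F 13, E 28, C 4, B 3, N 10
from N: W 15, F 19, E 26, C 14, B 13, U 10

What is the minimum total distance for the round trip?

Minimum total distance: 76.

With 6 stops there are 6!/2 = 360 distinct round trips (a route and its reverse cost the same).
W→F→E→C→B→U→N→W: 4+15+24+5+3+10+15 = 76
W→F→E→C→B→N→U→W: 4+15+24+5+13+10+17 = 88
W→F→E→C→U→B→N→W: 4+15+24+4+3+13+15 = 78
W→F→E→C→U→N→B→W: 4+15+24+4+10+13+20 = 90
W→F→E→C→N→B→U→W: 4+15+24+14+13+3+17 = 90
W→F→E→C→N→U→B→W: 4+15+24+14+10+3+20 = 90
W→F→E→B→C→U→N→W: 4+15+29+5+4+10+15 = 82
W→F→E→B→C→N→U→W: 4+15+29+5+14+10+17 = 94
… (352 more)
The minimum is 76.
One optimal route: W → F → E → C → B → U → N → W (or its reverse).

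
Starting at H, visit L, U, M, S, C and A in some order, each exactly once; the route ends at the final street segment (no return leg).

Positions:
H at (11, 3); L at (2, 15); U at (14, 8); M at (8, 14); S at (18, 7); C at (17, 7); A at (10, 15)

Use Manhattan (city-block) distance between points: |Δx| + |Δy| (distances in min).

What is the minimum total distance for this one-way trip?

There are 6! = 720 possible orderings.
H → L → U → M → S → C → A: 21+19+12+17+1+15 = 85
H → L → U → M → S → A → C: 21+19+12+17+16+15 = 100
H → L → U → M → C → S → A: 21+19+12+16+1+16 = 85
H → L → U → M → C → A → S: 21+19+12+16+15+16 = 99
H → L → U → M → A → S → C: 21+19+12+3+16+1 = 72
H → L → U → M → A → C → S: 21+19+12+3+15+1 = 71
H → L → U → S → M → C → A: 21+19+5+17+16+15 = 93
H → L → U → S → M → A → C: 21+19+5+17+3+15 = 80
… (712 more)
H → S → C → U → A → M → L: 11+1+4+11+3+7 = 37  ← best
The minimum is 37.
One shortest path: H → S → C → U → A → M → L.

Minimum one-way distance = 37 min.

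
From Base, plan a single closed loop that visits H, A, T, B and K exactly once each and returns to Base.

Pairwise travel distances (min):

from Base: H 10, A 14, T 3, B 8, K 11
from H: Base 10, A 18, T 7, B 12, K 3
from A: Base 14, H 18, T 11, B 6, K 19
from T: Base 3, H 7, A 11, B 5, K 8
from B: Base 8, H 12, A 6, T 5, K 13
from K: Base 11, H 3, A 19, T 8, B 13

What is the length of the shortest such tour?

Minimum total distance: 46 min.

Base → H → A → T → B → K → Base: 10+18+11+5+13+11 = 68
Base → H → A → T → K → B → Base: 10+18+11+8+13+8 = 68
Base → H → A → B → T → K → Base: 10+18+6+5+8+11 = 58
Base → H → A → B → K → T → Base: 10+18+6+13+8+3 = 58
Base → H → A → K → T → B → Base: 10+18+19+8+5+8 = 68
Base → H → A → K → B → T → Base: 10+18+19+13+5+3 = 68
Base → H → T → A → B → K → Base: 10+7+11+6+13+11 = 58
Base → H → T → A → K → B → Base: 10+7+11+19+13+8 = 68
Base → H → T → B → A → K → Base: 10+7+5+6+19+11 = 58
Base → H → T → B → K → A → Base: 10+7+5+13+19+14 = 68
Base → H → T → K → A → B → Base: 10+7+8+19+6+8 = 58
Base → H → T → K → B → A → Base: 10+7+8+13+6+14 = 58
Base → H → B → A → T → K → Base: 10+12+6+11+8+11 = 58
Base → H → B → A → K → T → Base: 10+12+6+19+8+3 = 58
… (46 more)
Base → H → K → A → B → T → Base: 10+3+19+6+5+3 = 46  ← best
The minimum is 46.
One optimal route: Base → H → K → A → B → T → Base (or its reverse).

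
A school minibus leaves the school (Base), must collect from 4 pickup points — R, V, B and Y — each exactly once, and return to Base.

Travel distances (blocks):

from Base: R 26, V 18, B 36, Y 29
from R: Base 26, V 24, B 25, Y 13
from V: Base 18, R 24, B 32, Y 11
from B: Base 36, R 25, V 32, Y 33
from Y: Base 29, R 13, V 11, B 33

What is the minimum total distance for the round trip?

Base-R-V-B-Y-Base: 26+24+32+33+29 = 144
Base-R-V-Y-B-Base: 26+24+11+33+36 = 130
Base-R-B-V-Y-Base: 26+25+32+11+29 = 123
Base-R-B-Y-V-Base: 26+25+33+11+18 = 113
Base-R-Y-V-B-Base: 26+13+11+32+36 = 118
Base-R-Y-B-V-Base: 26+13+33+32+18 = 122
Base-V-R-B-Y-Base: 18+24+25+33+29 = 129
Base-V-R-Y-B-Base: 18+24+13+33+36 = 124
Base-V-B-R-Y-Base: 18+32+25+13+29 = 117
Base-V-Y-R-B-Base: 18+11+13+25+36 = 103
Base-B-R-V-Y-Base: 36+25+24+11+29 = 125
Base-B-V-R-Y-Base: 36+32+24+13+29 = 134
The minimum is 103.
One optimal route: Base → V → Y → R → B → Base (or its reverse).

103 blocks — the shortest possible round trip.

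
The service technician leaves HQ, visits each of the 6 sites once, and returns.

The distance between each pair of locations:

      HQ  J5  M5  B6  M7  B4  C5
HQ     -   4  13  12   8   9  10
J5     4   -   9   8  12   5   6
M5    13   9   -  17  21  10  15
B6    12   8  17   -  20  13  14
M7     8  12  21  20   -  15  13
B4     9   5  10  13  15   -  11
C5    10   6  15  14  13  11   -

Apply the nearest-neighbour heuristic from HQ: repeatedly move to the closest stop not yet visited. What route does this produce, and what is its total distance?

Total distance 79 via the nearest-neighbour route HQ → J5 → B4 → M5 → C5 → M7 → B6 → HQ.

HQ → [J5:4 / M7:8 / B4:9 / C5:10 / B6:12 / M5:13] → J5 (4)
J5 → [B4:5 / C5:6 / B6:8 / M5:9 / M7:12] → B4 (5)
B4 → [M5:10 / C5:11 / B6:13 / M7:15] → M5 (10)
M5 → [C5:15 / B6:17 / M7:21] → C5 (15)
C5 → [M7:13 / B6:14] → M7 (13)
M7 → [B6:20] → B6 (20)
Return B6→HQ: 12.
Total = 4 + 5 + 10 + 15 + 13 + 20 + 12 = 79.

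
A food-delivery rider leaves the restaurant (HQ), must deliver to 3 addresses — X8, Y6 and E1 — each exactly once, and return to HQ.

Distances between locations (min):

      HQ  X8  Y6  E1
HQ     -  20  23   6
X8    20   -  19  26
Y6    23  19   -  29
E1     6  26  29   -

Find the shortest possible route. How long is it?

With 3 stops there are 3!/2 = 3 distinct round trips (a route and its reverse cost the same).
HQ - X8 - Y6 - E1 - HQ: 20+19+29+6 = 74
HQ - X8 - E1 - Y6 - HQ: 20+26+29+23 = 98
HQ - Y6 - X8 - E1 - HQ: 23+19+26+6 = 74
The minimum is 74.
One optimal route: HQ → X8 → Y6 → E1 → HQ (or its reverse).

Minimum total distance: 74 min.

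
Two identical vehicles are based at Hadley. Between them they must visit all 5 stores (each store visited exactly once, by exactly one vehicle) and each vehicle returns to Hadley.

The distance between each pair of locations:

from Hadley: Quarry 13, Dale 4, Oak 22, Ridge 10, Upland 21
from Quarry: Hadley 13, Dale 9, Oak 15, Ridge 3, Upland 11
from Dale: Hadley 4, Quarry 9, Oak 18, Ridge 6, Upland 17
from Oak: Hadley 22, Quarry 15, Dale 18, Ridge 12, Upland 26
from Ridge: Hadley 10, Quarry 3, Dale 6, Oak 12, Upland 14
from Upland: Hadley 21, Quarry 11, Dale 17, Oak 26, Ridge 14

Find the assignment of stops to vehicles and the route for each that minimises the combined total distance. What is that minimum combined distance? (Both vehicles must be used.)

77 — the smallest possible combined total.

Check every non-empty split of the stops between the two vehicles; for each half take its own optimal tour:
  {Quarry} + {Dale, Oak, Ridge, Upland}: 26 + 69 = 95
  {Dale} + {Quarry, Oak, Ridge, Upland}: 8 + 69 = 77
  {Quarry, Dale} + {Oak, Ridge, Upland}: 26 + 69 = 95
  {Oak} + {Quarry, Dale, Ridge, Upland}: 44 + 45 = 89
  {Quarry, Oak} + {Dale, Ridge, Upland}: 50 + 45 = 95
  {Dale, Oak} + {Quarry, Ridge, Upland}: 44 + 45 = 89
  … (15 splits in total)
Best: vehicle 1 Hadley → Dale → Hadley = 8; vehicle 2 Hadley → Oak → Ridge → Quarry → Upland → Hadley = 69; combined 77.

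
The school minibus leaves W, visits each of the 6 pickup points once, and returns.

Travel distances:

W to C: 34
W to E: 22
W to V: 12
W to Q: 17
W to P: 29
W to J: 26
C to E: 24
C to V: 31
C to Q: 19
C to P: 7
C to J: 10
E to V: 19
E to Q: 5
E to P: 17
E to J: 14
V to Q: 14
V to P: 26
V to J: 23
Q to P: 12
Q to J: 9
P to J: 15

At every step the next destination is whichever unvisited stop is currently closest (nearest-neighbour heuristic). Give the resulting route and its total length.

Total distance 91 via the nearest-neighbour route W → V → Q → E → J → C → P → W.

From W: distances to unvisited — V=12, Q=17, E=22, J=26, P=29, C=34. Nearest is V (12).
From V: distances to unvisited — Q=14, E=19, J=23, P=26, C=31. Nearest is Q (14).
From Q: distances to unvisited — E=5, J=9, P=12, C=19. Nearest is E (5).
From E: distances to unvisited — J=14, P=17, C=24. Nearest is J (14).
From J: distances to unvisited — C=10, P=15. Nearest is C (10).
From C: distances to unvisited — P=7. Nearest is P (7).
Return P→W: 29.
Total = 12 + 14 + 5 + 14 + 10 + 7 + 29 = 91.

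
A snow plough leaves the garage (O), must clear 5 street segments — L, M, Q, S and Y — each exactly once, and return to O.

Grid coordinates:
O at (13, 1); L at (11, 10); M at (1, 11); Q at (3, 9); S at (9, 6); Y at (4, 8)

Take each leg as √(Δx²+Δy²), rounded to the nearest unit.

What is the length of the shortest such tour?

O → L → M → Q → S → Y → O: 9+10+3+7+5+11 = 45
O → L → M → Q → Y → S → O: 9+10+3+1+5+6 = 34
O → L → M → S → Q → Y → O: 9+10+9+7+1+11 = 47
O → L → M → S → Y → Q → O: 9+10+9+5+1+13 = 47
O → L → M → Y → Q → S → O: 9+10+4+1+7+6 = 37
O → L → M → Y → S → Q → O: 9+10+4+5+7+13 = 48
O → L → Q → M → S → Y → O: 9+8+3+9+5+11 = 45
O → L → Q → M → Y → S → O: 9+8+3+4+5+6 = 35
O → L → Q → S → M → Y → O: 9+8+7+9+4+11 = 48
O → L → Q → S → Y → M → O: 9+8+7+5+4+16 = 49
O → L → Q → Y → M → S → O: 9+8+1+4+9+6 = 37
O → L → Q → Y → S → M → O: 9+8+1+5+9+16 = 48
O → L → S → M → Q → Y → O: 9+4+9+3+1+11 = 37
O → L → S → M → Y → Q → O: 9+4+9+4+1+13 = 40
… (46 more)
The minimum is 34.
One optimal route: O → L → M → Q → Y → S → O (or its reverse).

Minimum total distance: 34.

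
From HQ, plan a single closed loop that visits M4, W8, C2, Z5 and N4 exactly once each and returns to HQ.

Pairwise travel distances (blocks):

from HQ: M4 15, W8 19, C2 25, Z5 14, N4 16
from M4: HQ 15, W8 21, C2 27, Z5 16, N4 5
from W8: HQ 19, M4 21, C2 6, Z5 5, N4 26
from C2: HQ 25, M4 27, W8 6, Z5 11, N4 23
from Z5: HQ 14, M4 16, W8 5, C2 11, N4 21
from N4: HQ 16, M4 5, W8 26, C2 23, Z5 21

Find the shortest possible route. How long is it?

HQ → M4 → W8 → C2 → Z5 → N4 → HQ: 15+21+6+11+21+16 = 90
HQ → M4 → W8 → C2 → N4 → Z5 → HQ: 15+21+6+23+21+14 = 100
HQ → M4 → W8 → Z5 → C2 → N4 → HQ: 15+21+5+11+23+16 = 91
HQ → M4 → W8 → Z5 → N4 → C2 → HQ: 15+21+5+21+23+25 = 110
HQ → M4 → W8 → N4 → C2 → Z5 → HQ: 15+21+26+23+11+14 = 110
HQ → M4 → W8 → N4 → Z5 → C2 → HQ: 15+21+26+21+11+25 = 119
HQ → M4 → C2 → W8 → Z5 → N4 → HQ: 15+27+6+5+21+16 = 90
HQ → M4 → C2 → W8 → N4 → Z5 → HQ: 15+27+6+26+21+14 = 109
HQ → M4 → C2 → Z5 → W8 → N4 → HQ: 15+27+11+5+26+16 = 100
HQ → M4 → C2 → Z5 → N4 → W8 → HQ: 15+27+11+21+26+19 = 119
HQ → M4 → C2 → N4 → W8 → Z5 → HQ: 15+27+23+26+5+14 = 110
HQ → M4 → C2 → N4 → Z5 → W8 → HQ: 15+27+23+21+5+19 = 110
HQ → M4 → Z5 → W8 → C2 → N4 → HQ: 15+16+5+6+23+16 = 81
HQ → M4 → Z5 → W8 → N4 → C2 → HQ: 15+16+5+26+23+25 = 110
… (46 more)
HQ → M4 → N4 → C2 → W8 → Z5 → HQ: 15+5+23+6+5+14 = 68  ← best
The minimum is 68.
One optimal route: HQ → M4 → N4 → C2 → W8 → Z5 → HQ (or its reverse).

Shortest round trip = 68 blocks.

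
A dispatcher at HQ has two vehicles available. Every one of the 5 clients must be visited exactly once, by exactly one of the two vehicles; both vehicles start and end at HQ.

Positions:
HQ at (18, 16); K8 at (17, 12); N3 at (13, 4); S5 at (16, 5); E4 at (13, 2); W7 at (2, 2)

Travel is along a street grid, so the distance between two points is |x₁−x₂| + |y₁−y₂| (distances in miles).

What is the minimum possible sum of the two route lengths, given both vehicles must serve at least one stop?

There are 2^4 − 1 = 15 ways to divide the 5 stops into two non-empty groups. For each, the best each vehicle can do is its own shortest tour through its group:
  {K8} + {N3, S5, E4, W7}: 10 + 60 = 70
  {N3} + {K8, S5, E4, W7}: 34 + 60 = 94
  {K8, N3} + {S5, E4, W7}: 34 + 60 = 94
  {S5} + {K8, N3, E4, W7}: 26 + 60 = 86
  {K8, S5} + {N3, E4, W7}: 26 + 60 = 86
  {N3, S5} + {K8, E4, W7}: 34 + 60 = 94
  … (15 splits in total)
Best: vehicle 1 HQ → K8 → HQ = 10; vehicle 2 HQ → N3 → E4 → W7 → S5 → HQ = 60; combined 70.

Minimum combined distance: 70 miles.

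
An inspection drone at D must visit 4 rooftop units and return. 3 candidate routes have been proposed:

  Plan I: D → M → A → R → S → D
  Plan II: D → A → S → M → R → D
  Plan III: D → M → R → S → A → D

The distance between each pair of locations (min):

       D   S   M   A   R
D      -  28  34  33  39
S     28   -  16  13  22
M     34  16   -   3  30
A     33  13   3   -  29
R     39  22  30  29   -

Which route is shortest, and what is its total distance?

116 min — Plan I is the shortest.

Plan I: 34 + 3 + 29 + 22 + 28 = 116
Plan II: 33 + 13 + 16 + 30 + 39 = 131
Plan III: 34 + 30 + 22 + 13 + 33 = 132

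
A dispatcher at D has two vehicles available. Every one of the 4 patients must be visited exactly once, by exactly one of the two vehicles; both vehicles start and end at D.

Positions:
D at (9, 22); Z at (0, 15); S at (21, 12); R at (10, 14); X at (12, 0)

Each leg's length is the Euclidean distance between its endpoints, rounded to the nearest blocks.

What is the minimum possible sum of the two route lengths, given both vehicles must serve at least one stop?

Minimum combined distance: 75 blocks.

Check every non-empty split of the stops between the two vehicles; for each half take its own optimal tour:
  {Z} + {S, R, X}: 22 + 53 = 75
  {S} + {Z, R, X}: 32 + 52 = 84
  {Z, S} + {R, X}: 48 + 44 = 92
  {R} + {Z, S, X}: 16 + 61 = 77
  {Z, R} + {S, X}: 29 + 53 = 82
  {S, R} + {Z, X}: 35 + 52 = 87
  … (7 splits in total)
Best: vehicle 1 D → Z → D = 22; vehicle 2 D → S → X → R → D = 53; combined 75.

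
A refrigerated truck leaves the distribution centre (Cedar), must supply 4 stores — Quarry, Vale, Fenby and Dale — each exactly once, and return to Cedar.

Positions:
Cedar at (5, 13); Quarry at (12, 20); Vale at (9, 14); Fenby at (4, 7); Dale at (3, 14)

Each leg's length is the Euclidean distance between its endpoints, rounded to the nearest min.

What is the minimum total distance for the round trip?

Minimum total distance: 35 min.

There are 12 distinct closed tours to check (reversals are equivalent).
Cedar - Quarry - Vale - Fenby - Dale - Cedar: 10+7+9+7+2 = 35
Cedar - Quarry - Vale - Dale - Fenby - Cedar: 10+7+6+7+6 = 36
Cedar - Quarry - Fenby - Vale - Dale - Cedar: 10+15+9+6+2 = 42
Cedar - Quarry - Fenby - Dale - Vale - Cedar: 10+15+7+6+4 = 42
Cedar - Quarry - Dale - Vale - Fenby - Cedar: 10+11+6+9+6 = 42
Cedar - Quarry - Dale - Fenby - Vale - Cedar: 10+11+7+9+4 = 41
Cedar - Vale - Quarry - Fenby - Dale - Cedar: 4+7+15+7+2 = 35
Cedar - Vale - Quarry - Dale - Fenby - Cedar: 4+7+11+7+6 = 35
Cedar - Vale - Fenby - Quarry - Dale - Cedar: 4+9+15+11+2 = 41
Cedar - Vale - Dale - Quarry - Fenby - Cedar: 4+6+11+15+6 = 42
Cedar - Fenby - Quarry - Vale - Dale - Cedar: 6+15+7+6+2 = 36
Cedar - Fenby - Vale - Quarry - Dale - Cedar: 6+9+7+11+2 = 35
The minimum is 35.
One optimal route: Cedar → Quarry → Vale → Fenby → Dale → Cedar (or its reverse).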